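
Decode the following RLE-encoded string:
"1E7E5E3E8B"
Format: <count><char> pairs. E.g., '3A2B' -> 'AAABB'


Expanding each <count><char> pair:
  1E -> 'E'
  7E -> 'EEEEEEE'
  5E -> 'EEEEE'
  3E -> 'EEE'
  8B -> 'BBBBBBBB'

Decoded = EEEEEEEEEEEEEEEEBBBBBBBB


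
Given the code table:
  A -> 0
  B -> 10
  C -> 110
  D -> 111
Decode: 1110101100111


Decoding:
111 -> D
0 -> A
10 -> B
110 -> C
0 -> A
111 -> D


Result: DABCAD


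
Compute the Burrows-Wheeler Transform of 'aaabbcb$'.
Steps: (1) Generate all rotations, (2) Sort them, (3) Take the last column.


Rotations (sorted):
  0: $aaabbcb -> last char: b
  1: aaabbcb$ -> last char: $
  2: aabbcb$a -> last char: a
  3: abbcb$aa -> last char: a
  4: b$aaabbc -> last char: c
  5: bbcb$aaa -> last char: a
  6: bcb$aaab -> last char: b
  7: cb$aaabb -> last char: b


BWT = b$aacabb


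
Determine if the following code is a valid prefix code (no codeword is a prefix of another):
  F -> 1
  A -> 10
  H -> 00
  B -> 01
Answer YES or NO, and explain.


Checking each pair (does one codeword prefix another?):
  F='1' vs A='10': prefix -- VIOLATION

NO -- this is NOT a valid prefix code. F (1) is a prefix of A (10).


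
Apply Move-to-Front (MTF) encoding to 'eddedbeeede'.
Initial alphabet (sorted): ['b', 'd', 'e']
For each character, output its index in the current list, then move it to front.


MTF encoding:
'e': index 2 in ['b', 'd', 'e'] -> ['e', 'b', 'd']
'd': index 2 in ['e', 'b', 'd'] -> ['d', 'e', 'b']
'd': index 0 in ['d', 'e', 'b'] -> ['d', 'e', 'b']
'e': index 1 in ['d', 'e', 'b'] -> ['e', 'd', 'b']
'd': index 1 in ['e', 'd', 'b'] -> ['d', 'e', 'b']
'b': index 2 in ['d', 'e', 'b'] -> ['b', 'd', 'e']
'e': index 2 in ['b', 'd', 'e'] -> ['e', 'b', 'd']
'e': index 0 in ['e', 'b', 'd'] -> ['e', 'b', 'd']
'e': index 0 in ['e', 'b', 'd'] -> ['e', 'b', 'd']
'd': index 2 in ['e', 'b', 'd'] -> ['d', 'e', 'b']
'e': index 1 in ['d', 'e', 'b'] -> ['e', 'd', 'b']


Output: [2, 2, 0, 1, 1, 2, 2, 0, 0, 2, 1]


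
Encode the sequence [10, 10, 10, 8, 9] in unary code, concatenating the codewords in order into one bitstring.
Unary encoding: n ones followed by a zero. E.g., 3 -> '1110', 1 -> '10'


Encode each number as n ones followed by a terminating 0:
  10 -> 11111111110 (11 bits)
  10 -> 11111111110 (11 bits)
  10 -> 11111111110 (11 bits)
  8 -> 111111110 (9 bits)
  9 -> 1111111110 (10 bits)
Total length = 11 + 11 + 11 + 9 + 10 = 52 bits.

Unary([10, 10, 10, 8, 9]) = 1111111111011111111110111111111101111111101111111110 (52 bits)


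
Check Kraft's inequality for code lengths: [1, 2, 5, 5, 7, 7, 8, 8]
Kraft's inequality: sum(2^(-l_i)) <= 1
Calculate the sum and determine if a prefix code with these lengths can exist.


Sum = 2^(-1) + 2^(-2) + 2^(-5) + 2^(-5) + 2^(-7) + 2^(-7) + 2^(-8) + 2^(-8)
    = 0.5 + 0.25 + 0.03125 + 0.03125 + 0.0078125 + 0.0078125 + 0.00390625 + 0.00390625
    = 214/256 = 0.8359375
Since 0.8359375 <= 1, Kraft's inequality IS satisfied.
A prefix code with these lengths CAN exist.

Kraft sum = 0.8359375. Satisfied.


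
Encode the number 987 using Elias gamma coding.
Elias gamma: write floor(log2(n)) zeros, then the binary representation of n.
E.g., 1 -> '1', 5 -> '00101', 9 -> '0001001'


num_bits = floor(log2(987)) + 1 = 10
leading_zeros = num_bits - 1 = 9
binary(987) = 1111011011

Elias gamma(987) = '000000000' + '1111011011' = 0000000001111011011 (19 bits)


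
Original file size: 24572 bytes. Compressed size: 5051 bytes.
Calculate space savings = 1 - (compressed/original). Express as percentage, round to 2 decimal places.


ratio = compressed/original = 5051/24572 = 0.205559
savings = 1 - ratio = 1 - 0.205559 = 0.794441
as a percentage: 0.794441 * 100 = 79.44%

Space savings = 1 - 5051/24572 = 79.44%


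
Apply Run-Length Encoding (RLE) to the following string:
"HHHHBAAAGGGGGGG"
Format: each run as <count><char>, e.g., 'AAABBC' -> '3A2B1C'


Scanning runs left to right:
  i=0: run of 'H' x 4 -> '4H'
  i=4: run of 'B' x 1 -> '1B'
  i=5: run of 'A' x 3 -> '3A'
  i=8: run of 'G' x 7 -> '7G'

RLE = 4H1B3A7G


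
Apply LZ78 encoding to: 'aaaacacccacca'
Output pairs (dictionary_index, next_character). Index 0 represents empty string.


LZ78 encoding steps:
Dictionary: {0: ''}
Step 1: w='' (idx 0), next='a' -> output (0, 'a'), add 'a' as idx 1
Step 2: w='a' (idx 1), next='a' -> output (1, 'a'), add 'aa' as idx 2
Step 3: w='a' (idx 1), next='c' -> output (1, 'c'), add 'ac' as idx 3
Step 4: w='ac' (idx 3), next='c' -> output (3, 'c'), add 'acc' as idx 4
Step 5: w='' (idx 0), next='c' -> output (0, 'c'), add 'c' as idx 5
Step 6: w='acc' (idx 4), next='a' -> output (4, 'a'), add 'acca' as idx 6


Encoded: [(0, 'a'), (1, 'a'), (1, 'c'), (3, 'c'), (0, 'c'), (4, 'a')]


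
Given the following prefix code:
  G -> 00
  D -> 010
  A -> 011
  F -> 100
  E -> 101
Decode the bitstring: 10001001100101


Decoding step by step:
Bits 100 -> F
Bits 010 -> D
Bits 011 -> A
Bits 00 -> G
Bits 101 -> E


Decoded message: FDAGE


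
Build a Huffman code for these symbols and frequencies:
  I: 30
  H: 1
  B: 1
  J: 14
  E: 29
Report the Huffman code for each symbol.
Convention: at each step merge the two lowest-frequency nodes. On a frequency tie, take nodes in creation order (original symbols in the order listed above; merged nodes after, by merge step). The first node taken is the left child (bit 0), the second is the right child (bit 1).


Huffman tree construction:
Step 1: Merge H(1) + B(1) = 2
Step 2: Merge (H+B)(2) + J(14) = 16
Step 3: Merge ((H+B)+J)(16) + E(29) = 45
Step 4: Merge I(30) + (((H+B)+J)+E)(45) = 75
Read each symbol's code off the tree from the root (left child = 0, right child = 1).

Codes:
  I: 0 (length 1)
  H: 1000 (length 4)
  B: 1001 (length 4)
  J: 101 (length 3)
  E: 11 (length 2)
Average code length: 138/75 = 1.8400 bits/symbol


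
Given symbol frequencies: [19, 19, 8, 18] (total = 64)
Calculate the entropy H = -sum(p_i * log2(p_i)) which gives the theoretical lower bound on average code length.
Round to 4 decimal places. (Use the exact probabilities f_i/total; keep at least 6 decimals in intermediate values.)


Per-symbol terms -p_i * log2(p_i) with p_i = f_i/64:
  p = 19/64 = 0.296875: log2(p) = -1.752072, -p*log2(p) = 0.520147
  p = 19/64 = 0.296875: log2(p) = -1.752072, -p*log2(p) = 0.520147
  p = 8/64 = 0.125000: log2(p) = -3.000000, -p*log2(p) = 0.375000
  p = 18/64 = 0.281250: log2(p) = -1.830075, -p*log2(p) = 0.514709
H = 0.520147 + 0.520147 + 0.375000 + 0.514709 = 1.930003

H = 1.93 bits/symbol


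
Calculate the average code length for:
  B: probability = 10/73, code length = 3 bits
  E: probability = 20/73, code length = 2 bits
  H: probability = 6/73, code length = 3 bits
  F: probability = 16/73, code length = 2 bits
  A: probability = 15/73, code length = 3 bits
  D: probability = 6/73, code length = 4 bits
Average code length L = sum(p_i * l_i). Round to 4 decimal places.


Weighted contributions p_i * l_i:
  B: (10/73) * 3 = 30/73
  E: (20/73) * 2 = 40/73
  H: (6/73) * 3 = 18/73
  F: (16/73) * 2 = 32/73
  A: (15/73) * 3 = 45/73
  D: (6/73) * 4 = 24/73
Sum = (30 + 40 + 18 + 32 + 45 + 24)/73 = 189/73

L = 189/73 = 2.5890 bits/symbol


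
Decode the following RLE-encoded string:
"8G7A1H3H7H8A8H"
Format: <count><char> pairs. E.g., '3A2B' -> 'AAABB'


Expanding each <count><char> pair:
  8G -> 'GGGGGGGG'
  7A -> 'AAAAAAA'
  1H -> 'H'
  3H -> 'HHH'
  7H -> 'HHHHHHH'
  8A -> 'AAAAAAAA'
  8H -> 'HHHHHHHH'

Decoded = GGGGGGGGAAAAAAAHHHHHHHHHHHAAAAAAAAHHHHHHHH


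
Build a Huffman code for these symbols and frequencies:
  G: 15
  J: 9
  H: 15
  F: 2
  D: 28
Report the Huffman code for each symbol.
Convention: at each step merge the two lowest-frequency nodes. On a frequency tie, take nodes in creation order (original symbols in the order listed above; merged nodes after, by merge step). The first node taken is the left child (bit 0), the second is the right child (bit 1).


Huffman tree construction:
Step 1: Merge F(2) + J(9) = 11
Step 2: Merge (F+J)(11) + G(15) = 26
Step 3: Merge H(15) + ((F+J)+G)(26) = 41
Step 4: Merge D(28) + (H+((F+J)+G))(41) = 69
Read each symbol's code off the tree from the root (left child = 0, right child = 1).

Codes:
  G: 111 (length 3)
  J: 1101 (length 4)
  H: 10 (length 2)
  F: 1100 (length 4)
  D: 0 (length 1)
Average code length: 147/69 = 2.1304 bits/symbol


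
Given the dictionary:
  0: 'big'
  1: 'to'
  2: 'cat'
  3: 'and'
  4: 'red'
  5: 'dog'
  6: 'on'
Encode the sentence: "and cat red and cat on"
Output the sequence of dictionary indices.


Look up each word in the dictionary:
  'and' -> 3
  'cat' -> 2
  'red' -> 4
  'and' -> 3
  'cat' -> 2
  'on' -> 6

Encoded: [3, 2, 4, 3, 2, 6]


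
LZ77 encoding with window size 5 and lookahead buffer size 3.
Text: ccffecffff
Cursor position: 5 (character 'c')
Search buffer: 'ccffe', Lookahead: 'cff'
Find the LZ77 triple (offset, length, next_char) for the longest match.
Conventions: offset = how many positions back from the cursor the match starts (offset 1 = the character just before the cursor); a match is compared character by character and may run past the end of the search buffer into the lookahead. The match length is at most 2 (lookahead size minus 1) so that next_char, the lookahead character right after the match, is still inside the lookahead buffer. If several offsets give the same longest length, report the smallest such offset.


Try each offset into the search buffer:
  offset=1 (pos 4, char 'e'): match length 0
  offset=2 (pos 3, char 'f'): match length 0
  offset=3 (pos 2, char 'f'): match length 0
  offset=4 (pos 1, char 'c'): match length 2
  offset=5 (pos 0, char 'c'): match length 1
Longest match has length 2 at offset 4.
next_char = character at position 5 + 2 = 7 -> 'f'

Best match: offset=4, length=2 (matching 'cf' starting at position 1)
LZ77 triple: (4, 2, 'f')


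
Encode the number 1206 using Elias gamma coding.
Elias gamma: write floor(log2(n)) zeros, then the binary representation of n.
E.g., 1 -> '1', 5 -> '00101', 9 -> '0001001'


num_bits = floor(log2(1206)) + 1 = 11
leading_zeros = num_bits - 1 = 10
binary(1206) = 10010110110

Elias gamma(1206) = '0000000000' + '10010110110' = 000000000010010110110 (21 bits)


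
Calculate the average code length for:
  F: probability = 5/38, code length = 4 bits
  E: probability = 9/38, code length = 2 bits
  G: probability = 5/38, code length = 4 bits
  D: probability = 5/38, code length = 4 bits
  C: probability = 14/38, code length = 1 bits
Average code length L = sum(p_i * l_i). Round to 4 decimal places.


Weighted contributions p_i * l_i:
  F: (5/38) * 4 = 20/38
  E: (9/38) * 2 = 18/38
  G: (5/38) * 4 = 20/38
  D: (5/38) * 4 = 20/38
  C: (14/38) * 1 = 14/38
Sum = (20 + 18 + 20 + 20 + 14)/38 = 92/38

L = 92/38 = 2.4211 bits/symbol


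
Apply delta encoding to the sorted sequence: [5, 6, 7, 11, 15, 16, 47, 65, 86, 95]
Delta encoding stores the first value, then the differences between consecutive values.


First value: 5
Deltas:
  6 - 5 = 1
  7 - 6 = 1
  11 - 7 = 4
  15 - 11 = 4
  16 - 15 = 1
  47 - 16 = 31
  65 - 47 = 18
  86 - 65 = 21
  95 - 86 = 9


Delta encoded: [5, 1, 1, 4, 4, 1, 31, 18, 21, 9]


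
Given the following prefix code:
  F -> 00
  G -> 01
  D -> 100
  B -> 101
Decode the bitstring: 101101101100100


Decoding step by step:
Bits 101 -> B
Bits 101 -> B
Bits 101 -> B
Bits 100 -> D
Bits 100 -> D


Decoded message: BBBDD


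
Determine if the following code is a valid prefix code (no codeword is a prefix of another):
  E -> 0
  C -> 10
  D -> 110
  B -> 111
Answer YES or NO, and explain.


Checking each pair (does one codeword prefix another?):
  E='0' vs C='10': no prefix
  E='0' vs D='110': no prefix
  E='0' vs B='111': no prefix
  C='10' vs E='0': no prefix
  C='10' vs D='110': no prefix
  C='10' vs B='111': no prefix
  D='110' vs E='0': no prefix
  D='110' vs C='10': no prefix
  D='110' vs B='111': no prefix
  B='111' vs E='0': no prefix
  B='111' vs C='10': no prefix
  B='111' vs D='110': no prefix
No violation found over all pairs.

YES -- this is a valid prefix code. No codeword is a prefix of any other codeword.


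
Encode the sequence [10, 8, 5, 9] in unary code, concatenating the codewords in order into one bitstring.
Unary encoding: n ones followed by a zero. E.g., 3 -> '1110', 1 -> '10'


Encode each number as n ones followed by a terminating 0:
  10 -> 11111111110 (11 bits)
  8 -> 111111110 (9 bits)
  5 -> 111110 (6 bits)
  9 -> 1111111110 (10 bits)
Total length = 11 + 9 + 6 + 10 = 36 bits.

Unary([10, 8, 5, 9]) = 111111111101111111101111101111111110 (36 bits)


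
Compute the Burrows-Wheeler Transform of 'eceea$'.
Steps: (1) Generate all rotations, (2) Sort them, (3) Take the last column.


Rotations (sorted):
  0: $eceea -> last char: a
  1: a$ecee -> last char: e
  2: ceea$e -> last char: e
  3: ea$ece -> last char: e
  4: eceea$ -> last char: $
  5: eea$ec -> last char: c


BWT = aeee$c


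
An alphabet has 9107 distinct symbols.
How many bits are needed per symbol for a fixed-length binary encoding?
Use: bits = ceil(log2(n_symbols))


log2(9107) = 13.1528
Bracket: 2^13 = 8192 < 9107 <= 2^14 = 16384
So ceil(log2(9107)) = 14

bits = ceil(log2(9107)) = ceil(13.1528) = 14 bits


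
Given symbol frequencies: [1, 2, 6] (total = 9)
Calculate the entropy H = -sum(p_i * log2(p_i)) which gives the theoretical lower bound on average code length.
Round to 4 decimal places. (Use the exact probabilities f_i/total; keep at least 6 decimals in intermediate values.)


Per-symbol terms -p_i * log2(p_i) with p_i = f_i/9:
  p = 1/9 = 0.111111: log2(p) = -3.169925, -p*log2(p) = 0.352214
  p = 2/9 = 0.222222: log2(p) = -2.169925, -p*log2(p) = 0.482206
  p = 6/9 = 0.666667: log2(p) = -0.584963, -p*log2(p) = 0.389975
H = 0.352214 + 0.482206 + 0.389975 = 1.224395

H = 1.2244 bits/symbol


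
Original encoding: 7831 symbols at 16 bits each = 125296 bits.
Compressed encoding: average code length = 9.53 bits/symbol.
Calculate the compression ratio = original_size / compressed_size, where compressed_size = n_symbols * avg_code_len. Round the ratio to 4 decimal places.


original_size = n_symbols * orig_bits = 7831 * 16 = 125296 bits
compressed_size = n_symbols * avg_code_len = 7831 * 9.53 = 74629.43 bits
ratio = original_size / compressed_size = 125296 / 74629.43 = 1.6789

Compression ratio = 1.6789


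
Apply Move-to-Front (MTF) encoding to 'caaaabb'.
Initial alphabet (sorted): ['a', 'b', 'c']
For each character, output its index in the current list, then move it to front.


MTF encoding:
'c': index 2 in ['a', 'b', 'c'] -> ['c', 'a', 'b']
'a': index 1 in ['c', 'a', 'b'] -> ['a', 'c', 'b']
'a': index 0 in ['a', 'c', 'b'] -> ['a', 'c', 'b']
'a': index 0 in ['a', 'c', 'b'] -> ['a', 'c', 'b']
'a': index 0 in ['a', 'c', 'b'] -> ['a', 'c', 'b']
'b': index 2 in ['a', 'c', 'b'] -> ['b', 'a', 'c']
'b': index 0 in ['b', 'a', 'c'] -> ['b', 'a', 'c']


Output: [2, 1, 0, 0, 0, 2, 0]


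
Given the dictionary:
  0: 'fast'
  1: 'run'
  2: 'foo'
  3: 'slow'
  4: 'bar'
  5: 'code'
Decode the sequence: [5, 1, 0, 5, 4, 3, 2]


Look up each index in the dictionary:
  5 -> 'code'
  1 -> 'run'
  0 -> 'fast'
  5 -> 'code'
  4 -> 'bar'
  3 -> 'slow'
  2 -> 'foo'

Decoded: "code run fast code bar slow foo"


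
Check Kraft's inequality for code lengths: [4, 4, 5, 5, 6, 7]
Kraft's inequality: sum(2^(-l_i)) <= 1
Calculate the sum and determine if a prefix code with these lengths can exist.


Sum = 2^(-4) + 2^(-4) + 2^(-5) + 2^(-5) + 2^(-6) + 2^(-7)
    = 0.0625 + 0.0625 + 0.03125 + 0.03125 + 0.015625 + 0.0078125
    = 27/128 = 0.2109375
Since 0.2109375 <= 1, Kraft's inequality IS satisfied.
A prefix code with these lengths CAN exist.

Kraft sum = 0.2109375. Satisfied.


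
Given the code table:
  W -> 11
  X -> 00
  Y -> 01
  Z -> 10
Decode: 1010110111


Decoding:
10 -> Z
10 -> Z
11 -> W
01 -> Y
11 -> W


Result: ZZWYW


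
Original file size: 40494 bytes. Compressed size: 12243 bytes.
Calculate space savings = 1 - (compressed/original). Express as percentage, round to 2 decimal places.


ratio = compressed/original = 12243/40494 = 0.302341
savings = 1 - ratio = 1 - 0.302341 = 0.697659
as a percentage: 0.697659 * 100 = 69.77%

Space savings = 1 - 12243/40494 = 69.77%


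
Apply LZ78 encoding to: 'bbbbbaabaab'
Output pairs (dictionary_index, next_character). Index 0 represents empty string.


LZ78 encoding steps:
Dictionary: {0: ''}
Step 1: w='' (idx 0), next='b' -> output (0, 'b'), add 'b' as idx 1
Step 2: w='b' (idx 1), next='b' -> output (1, 'b'), add 'bb' as idx 2
Step 3: w='bb' (idx 2), next='a' -> output (2, 'a'), add 'bba' as idx 3
Step 4: w='' (idx 0), next='a' -> output (0, 'a'), add 'a' as idx 4
Step 5: w='b' (idx 1), next='a' -> output (1, 'a'), add 'ba' as idx 5
Step 6: w='a' (idx 4), next='b' -> output (4, 'b'), add 'ab' as idx 6


Encoded: [(0, 'b'), (1, 'b'), (2, 'a'), (0, 'a'), (1, 'a'), (4, 'b')]


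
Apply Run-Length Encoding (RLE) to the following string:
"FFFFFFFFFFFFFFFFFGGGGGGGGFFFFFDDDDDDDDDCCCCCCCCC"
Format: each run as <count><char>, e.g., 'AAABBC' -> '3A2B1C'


Scanning runs left to right:
  i=0: run of 'F' x 17 -> '17F'
  i=17: run of 'G' x 8 -> '8G'
  i=25: run of 'F' x 5 -> '5F'
  i=30: run of 'D' x 9 -> '9D'
  i=39: run of 'C' x 9 -> '9C'

RLE = 17F8G5F9D9C


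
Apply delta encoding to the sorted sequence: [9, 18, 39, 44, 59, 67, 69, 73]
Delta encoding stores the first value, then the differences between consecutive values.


First value: 9
Deltas:
  18 - 9 = 9
  39 - 18 = 21
  44 - 39 = 5
  59 - 44 = 15
  67 - 59 = 8
  69 - 67 = 2
  73 - 69 = 4


Delta encoded: [9, 9, 21, 5, 15, 8, 2, 4]


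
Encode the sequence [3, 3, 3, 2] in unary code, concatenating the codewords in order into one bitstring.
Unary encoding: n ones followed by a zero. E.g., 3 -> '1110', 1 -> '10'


Encode each number as n ones followed by a terminating 0:
  3 -> 1110 (4 bits)
  3 -> 1110 (4 bits)
  3 -> 1110 (4 bits)
  2 -> 110 (3 bits)
Total length = 4 + 4 + 4 + 3 = 15 bits.

Unary([3, 3, 3, 2]) = 111011101110110 (15 bits)


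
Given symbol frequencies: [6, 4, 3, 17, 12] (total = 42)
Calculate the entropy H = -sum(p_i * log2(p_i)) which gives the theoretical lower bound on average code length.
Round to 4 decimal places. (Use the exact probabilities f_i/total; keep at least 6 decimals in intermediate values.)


Per-symbol terms -p_i * log2(p_i) with p_i = f_i/42:
  p = 6/42 = 0.142857: log2(p) = -2.807355, -p*log2(p) = 0.401051
  p = 4/42 = 0.095238: log2(p) = -3.392317, -p*log2(p) = 0.323078
  p = 3/42 = 0.071429: log2(p) = -3.807355, -p*log2(p) = 0.271954
  p = 17/42 = 0.404762: log2(p) = -1.304855, -p*log2(p) = 0.528155
  p = 12/42 = 0.285714: log2(p) = -1.807355, -p*log2(p) = 0.516387
H = 0.401051 + 0.323078 + 0.271954 + 0.528155 + 0.516387 = 2.040625

H = 2.0406 bits/symbol


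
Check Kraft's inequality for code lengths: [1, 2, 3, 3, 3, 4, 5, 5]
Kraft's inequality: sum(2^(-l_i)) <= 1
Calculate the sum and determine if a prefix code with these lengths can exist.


Sum = 2^(-1) + 2^(-2) + 2^(-3) + 2^(-3) + 2^(-3) + 2^(-4) + 2^(-5) + 2^(-5)
    = 0.5 + 0.25 + 0.125 + 0.125 + 0.125 + 0.0625 + 0.03125 + 0.03125
    = 40/32 = 1.25
Since 1.25 > 1, Kraft's inequality is NOT satisfied.
A prefix code with these lengths CANNOT exist.

Kraft sum = 1.25. Not satisfied.


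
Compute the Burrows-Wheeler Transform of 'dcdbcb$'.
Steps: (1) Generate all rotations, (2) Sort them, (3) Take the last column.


Rotations (sorted):
  0: $dcdbcb -> last char: b
  1: b$dcdbc -> last char: c
  2: bcb$dcd -> last char: d
  3: cb$dcdb -> last char: b
  4: cdbcb$d -> last char: d
  5: dbcb$dc -> last char: c
  6: dcdbcb$ -> last char: $


BWT = bcdbdc$


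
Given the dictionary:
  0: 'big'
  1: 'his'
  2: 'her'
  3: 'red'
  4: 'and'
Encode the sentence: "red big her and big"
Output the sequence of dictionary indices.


Look up each word in the dictionary:
  'red' -> 3
  'big' -> 0
  'her' -> 2
  'and' -> 4
  'big' -> 0

Encoded: [3, 0, 2, 4, 0]


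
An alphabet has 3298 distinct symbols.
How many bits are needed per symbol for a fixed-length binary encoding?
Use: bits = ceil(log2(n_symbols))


log2(3298) = 11.6874
Bracket: 2^11 = 2048 < 3298 <= 2^12 = 4096
So ceil(log2(3298)) = 12

bits = ceil(log2(3298)) = ceil(11.6874) = 12 bits


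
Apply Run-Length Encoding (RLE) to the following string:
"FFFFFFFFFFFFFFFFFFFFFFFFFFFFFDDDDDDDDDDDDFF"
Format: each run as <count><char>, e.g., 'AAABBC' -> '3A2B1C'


Scanning runs left to right:
  i=0: run of 'F' x 29 -> '29F'
  i=29: run of 'D' x 12 -> '12D'
  i=41: run of 'F' x 2 -> '2F'

RLE = 29F12D2F


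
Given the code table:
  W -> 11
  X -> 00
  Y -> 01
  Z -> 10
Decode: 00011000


Decoding:
00 -> X
01 -> Y
10 -> Z
00 -> X


Result: XYZX


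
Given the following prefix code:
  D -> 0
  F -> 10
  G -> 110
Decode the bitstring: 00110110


Decoding step by step:
Bits 0 -> D
Bits 0 -> D
Bits 110 -> G
Bits 110 -> G


Decoded message: DDGG


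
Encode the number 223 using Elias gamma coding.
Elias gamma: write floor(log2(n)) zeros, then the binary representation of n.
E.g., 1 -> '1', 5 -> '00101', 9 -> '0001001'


num_bits = floor(log2(223)) + 1 = 8
leading_zeros = num_bits - 1 = 7
binary(223) = 11011111

Elias gamma(223) = '0000000' + '11011111' = 000000011011111 (15 bits)


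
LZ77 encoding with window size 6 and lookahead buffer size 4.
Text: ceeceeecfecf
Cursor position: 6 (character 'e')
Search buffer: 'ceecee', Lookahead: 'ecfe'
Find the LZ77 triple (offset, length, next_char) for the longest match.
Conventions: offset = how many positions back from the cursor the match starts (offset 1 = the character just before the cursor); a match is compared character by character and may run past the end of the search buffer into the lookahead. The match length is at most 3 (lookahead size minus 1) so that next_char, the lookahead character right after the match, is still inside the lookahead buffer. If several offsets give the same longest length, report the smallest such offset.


Try each offset into the search buffer:
  offset=1 (pos 5, char 'e'): match length 1
  offset=2 (pos 4, char 'e'): match length 1
  offset=3 (pos 3, char 'c'): match length 0
  offset=4 (pos 2, char 'e'): match length 2
  offset=5 (pos 1, char 'e'): match length 1
  offset=6 (pos 0, char 'c'): match length 0
Longest match has length 2 at offset 4.
next_char = character at position 6 + 2 = 8 -> 'f'

Best match: offset=4, length=2 (matching 'ec' starting at position 2)
LZ77 triple: (4, 2, 'f')


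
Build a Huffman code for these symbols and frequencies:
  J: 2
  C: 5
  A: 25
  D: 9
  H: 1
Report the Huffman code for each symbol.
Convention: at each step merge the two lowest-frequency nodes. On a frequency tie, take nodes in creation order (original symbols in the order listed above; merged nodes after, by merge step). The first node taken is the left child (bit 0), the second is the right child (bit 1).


Huffman tree construction:
Step 1: Merge H(1) + J(2) = 3
Step 2: Merge (H+J)(3) + C(5) = 8
Step 3: Merge ((H+J)+C)(8) + D(9) = 17
Step 4: Merge (((H+J)+C)+D)(17) + A(25) = 42
Read each symbol's code off the tree from the root (left child = 0, right child = 1).

Codes:
  J: 0001 (length 4)
  C: 001 (length 3)
  A: 1 (length 1)
  D: 01 (length 2)
  H: 0000 (length 4)
Average code length: 70/42 = 1.6667 bits/symbol


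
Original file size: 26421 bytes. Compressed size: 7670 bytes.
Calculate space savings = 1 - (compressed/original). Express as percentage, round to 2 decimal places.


ratio = compressed/original = 7670/26421 = 0.290299
savings = 1 - ratio = 1 - 0.290299 = 0.709701
as a percentage: 0.709701 * 100 = 70.97%

Space savings = 1 - 7670/26421 = 70.97%


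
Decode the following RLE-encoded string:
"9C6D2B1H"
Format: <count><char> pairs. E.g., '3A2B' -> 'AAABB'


Expanding each <count><char> pair:
  9C -> 'CCCCCCCCC'
  6D -> 'DDDDDD'
  2B -> 'BB'
  1H -> 'H'

Decoded = CCCCCCCCCDDDDDDBBH


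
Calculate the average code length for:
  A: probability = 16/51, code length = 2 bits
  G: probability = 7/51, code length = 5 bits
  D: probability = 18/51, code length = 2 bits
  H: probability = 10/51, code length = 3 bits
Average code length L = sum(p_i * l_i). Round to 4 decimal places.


Weighted contributions p_i * l_i:
  A: (16/51) * 2 = 32/51
  G: (7/51) * 5 = 35/51
  D: (18/51) * 2 = 36/51
  H: (10/51) * 3 = 30/51
Sum = (32 + 35 + 36 + 30)/51 = 133/51

L = 133/51 = 2.6078 bits/symbol


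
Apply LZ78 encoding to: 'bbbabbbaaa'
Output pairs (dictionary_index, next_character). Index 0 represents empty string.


LZ78 encoding steps:
Dictionary: {0: ''}
Step 1: w='' (idx 0), next='b' -> output (0, 'b'), add 'b' as idx 1
Step 2: w='b' (idx 1), next='b' -> output (1, 'b'), add 'bb' as idx 2
Step 3: w='' (idx 0), next='a' -> output (0, 'a'), add 'a' as idx 3
Step 4: w='bb' (idx 2), next='b' -> output (2, 'b'), add 'bbb' as idx 4
Step 5: w='a' (idx 3), next='a' -> output (3, 'a'), add 'aa' as idx 5
Step 6: w='a' (idx 3), end of input -> output (3, '')


Encoded: [(0, 'b'), (1, 'b'), (0, 'a'), (2, 'b'), (3, 'a'), (3, '')]


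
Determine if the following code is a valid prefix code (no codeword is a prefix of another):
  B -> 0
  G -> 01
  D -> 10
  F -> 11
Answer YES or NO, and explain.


Checking each pair (does one codeword prefix another?):
  B='0' vs G='01': prefix -- VIOLATION

NO -- this is NOT a valid prefix code. B (0) is a prefix of G (01).


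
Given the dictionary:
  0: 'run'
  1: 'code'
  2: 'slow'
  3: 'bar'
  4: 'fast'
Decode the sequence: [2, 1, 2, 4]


Look up each index in the dictionary:
  2 -> 'slow'
  1 -> 'code'
  2 -> 'slow'
  4 -> 'fast'

Decoded: "slow code slow fast"


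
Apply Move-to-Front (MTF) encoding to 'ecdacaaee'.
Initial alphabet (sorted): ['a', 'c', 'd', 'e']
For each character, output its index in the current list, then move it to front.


MTF encoding:
'e': index 3 in ['a', 'c', 'd', 'e'] -> ['e', 'a', 'c', 'd']
'c': index 2 in ['e', 'a', 'c', 'd'] -> ['c', 'e', 'a', 'd']
'd': index 3 in ['c', 'e', 'a', 'd'] -> ['d', 'c', 'e', 'a']
'a': index 3 in ['d', 'c', 'e', 'a'] -> ['a', 'd', 'c', 'e']
'c': index 2 in ['a', 'd', 'c', 'e'] -> ['c', 'a', 'd', 'e']
'a': index 1 in ['c', 'a', 'd', 'e'] -> ['a', 'c', 'd', 'e']
'a': index 0 in ['a', 'c', 'd', 'e'] -> ['a', 'c', 'd', 'e']
'e': index 3 in ['a', 'c', 'd', 'e'] -> ['e', 'a', 'c', 'd']
'e': index 0 in ['e', 'a', 'c', 'd'] -> ['e', 'a', 'c', 'd']


Output: [3, 2, 3, 3, 2, 1, 0, 3, 0]


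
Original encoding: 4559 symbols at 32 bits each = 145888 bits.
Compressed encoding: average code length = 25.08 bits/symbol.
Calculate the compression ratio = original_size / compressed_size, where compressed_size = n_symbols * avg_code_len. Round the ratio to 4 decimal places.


original_size = n_symbols * orig_bits = 4559 * 32 = 145888 bits
compressed_size = n_symbols * avg_code_len = 4559 * 25.08 = 114339.72 bits
ratio = original_size / compressed_size = 145888 / 114339.72 = 1.2759

Compression ratio = 1.2759


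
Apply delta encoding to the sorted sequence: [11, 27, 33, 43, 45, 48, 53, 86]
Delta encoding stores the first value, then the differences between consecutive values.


First value: 11
Deltas:
  27 - 11 = 16
  33 - 27 = 6
  43 - 33 = 10
  45 - 43 = 2
  48 - 45 = 3
  53 - 48 = 5
  86 - 53 = 33


Delta encoded: [11, 16, 6, 10, 2, 3, 5, 33]


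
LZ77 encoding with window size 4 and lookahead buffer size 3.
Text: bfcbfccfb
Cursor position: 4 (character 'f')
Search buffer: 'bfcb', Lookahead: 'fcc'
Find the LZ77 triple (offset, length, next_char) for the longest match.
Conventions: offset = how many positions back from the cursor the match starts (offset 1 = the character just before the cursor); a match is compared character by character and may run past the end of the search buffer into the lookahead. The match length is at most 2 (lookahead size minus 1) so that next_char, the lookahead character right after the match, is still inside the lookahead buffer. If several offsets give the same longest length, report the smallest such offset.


Try each offset into the search buffer:
  offset=1 (pos 3, char 'b'): match length 0
  offset=2 (pos 2, char 'c'): match length 0
  offset=3 (pos 1, char 'f'): match length 2
  offset=4 (pos 0, char 'b'): match length 0
Longest match has length 2 at offset 3.
next_char = character at position 4 + 2 = 6 -> 'c'

Best match: offset=3, length=2 (matching 'fc' starting at position 1)
LZ77 triple: (3, 2, 'c')


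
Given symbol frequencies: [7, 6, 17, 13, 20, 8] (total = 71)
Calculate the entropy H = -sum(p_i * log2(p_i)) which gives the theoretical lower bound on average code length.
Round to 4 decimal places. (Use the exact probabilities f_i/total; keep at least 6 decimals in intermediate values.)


Per-symbol terms -p_i * log2(p_i) with p_i = f_i/71:
  p = 7/71 = 0.098592: log2(p) = -3.342392, -p*log2(p) = 0.329532
  p = 6/71 = 0.084507: log2(p) = -3.564785, -p*log2(p) = 0.301249
  p = 17/71 = 0.239437: log2(p) = -2.062284, -p*log2(p) = 0.493786
  p = 13/71 = 0.183099: log2(p) = -2.449307, -p*log2(p) = 0.448465
  p = 20/71 = 0.281690: log2(p) = -1.827819, -p*log2(p) = 0.514879
  p = 8/71 = 0.112676: log2(p) = -3.149747, -p*log2(p) = 0.354901
H = 0.329532 + 0.301249 + 0.493786 + 0.448465 + 0.514879 + 0.354901 = 2.442812

H = 2.4428 bits/symbol


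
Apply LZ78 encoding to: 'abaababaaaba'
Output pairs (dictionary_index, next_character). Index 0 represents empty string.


LZ78 encoding steps:
Dictionary: {0: ''}
Step 1: w='' (idx 0), next='a' -> output (0, 'a'), add 'a' as idx 1
Step 2: w='' (idx 0), next='b' -> output (0, 'b'), add 'b' as idx 2
Step 3: w='a' (idx 1), next='a' -> output (1, 'a'), add 'aa' as idx 3
Step 4: w='b' (idx 2), next='a' -> output (2, 'a'), add 'ba' as idx 4
Step 5: w='ba' (idx 4), next='a' -> output (4, 'a'), add 'baa' as idx 5
Step 6: w='a' (idx 1), next='b' -> output (1, 'b'), add 'ab' as idx 6
Step 7: w='a' (idx 1), end of input -> output (1, '')


Encoded: [(0, 'a'), (0, 'b'), (1, 'a'), (2, 'a'), (4, 'a'), (1, 'b'), (1, '')]


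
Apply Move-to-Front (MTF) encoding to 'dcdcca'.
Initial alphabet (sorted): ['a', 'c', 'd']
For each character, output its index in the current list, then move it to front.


MTF encoding:
'd': index 2 in ['a', 'c', 'd'] -> ['d', 'a', 'c']
'c': index 2 in ['d', 'a', 'c'] -> ['c', 'd', 'a']
'd': index 1 in ['c', 'd', 'a'] -> ['d', 'c', 'a']
'c': index 1 in ['d', 'c', 'a'] -> ['c', 'd', 'a']
'c': index 0 in ['c', 'd', 'a'] -> ['c', 'd', 'a']
'a': index 2 in ['c', 'd', 'a'] -> ['a', 'c', 'd']


Output: [2, 2, 1, 1, 0, 2]


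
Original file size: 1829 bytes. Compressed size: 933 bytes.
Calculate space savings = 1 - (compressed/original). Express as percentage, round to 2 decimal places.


ratio = compressed/original = 933/1829 = 0.510115
savings = 1 - ratio = 1 - 0.510115 = 0.489885
as a percentage: 0.489885 * 100 = 48.99%

Space savings = 1 - 933/1829 = 48.99%


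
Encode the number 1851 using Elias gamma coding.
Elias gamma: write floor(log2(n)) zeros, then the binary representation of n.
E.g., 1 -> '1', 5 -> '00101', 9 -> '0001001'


num_bits = floor(log2(1851)) + 1 = 11
leading_zeros = num_bits - 1 = 10
binary(1851) = 11100111011

Elias gamma(1851) = '0000000000' + '11100111011' = 000000000011100111011 (21 bits)


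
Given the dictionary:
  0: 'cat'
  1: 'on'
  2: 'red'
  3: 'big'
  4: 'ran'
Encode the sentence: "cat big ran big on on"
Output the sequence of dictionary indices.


Look up each word in the dictionary:
  'cat' -> 0
  'big' -> 3
  'ran' -> 4
  'big' -> 3
  'on' -> 1
  'on' -> 1

Encoded: [0, 3, 4, 3, 1, 1]


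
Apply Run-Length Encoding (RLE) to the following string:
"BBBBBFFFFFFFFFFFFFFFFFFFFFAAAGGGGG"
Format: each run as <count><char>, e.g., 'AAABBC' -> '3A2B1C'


Scanning runs left to right:
  i=0: run of 'B' x 5 -> '5B'
  i=5: run of 'F' x 21 -> '21F'
  i=26: run of 'A' x 3 -> '3A'
  i=29: run of 'G' x 5 -> '5G'

RLE = 5B21F3A5G


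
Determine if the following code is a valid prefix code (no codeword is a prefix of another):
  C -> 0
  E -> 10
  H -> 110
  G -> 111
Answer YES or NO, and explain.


Checking each pair (does one codeword prefix another?):
  C='0' vs E='10': no prefix
  C='0' vs H='110': no prefix
  C='0' vs G='111': no prefix
  E='10' vs C='0': no prefix
  E='10' vs H='110': no prefix
  E='10' vs G='111': no prefix
  H='110' vs C='0': no prefix
  H='110' vs E='10': no prefix
  H='110' vs G='111': no prefix
  G='111' vs C='0': no prefix
  G='111' vs E='10': no prefix
  G='111' vs H='110': no prefix
No violation found over all pairs.

YES -- this is a valid prefix code. No codeword is a prefix of any other codeword.


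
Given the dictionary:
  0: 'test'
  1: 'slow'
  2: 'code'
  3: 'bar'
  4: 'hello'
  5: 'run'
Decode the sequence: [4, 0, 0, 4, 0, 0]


Look up each index in the dictionary:
  4 -> 'hello'
  0 -> 'test'
  0 -> 'test'
  4 -> 'hello'
  0 -> 'test'
  0 -> 'test'

Decoded: "hello test test hello test test"


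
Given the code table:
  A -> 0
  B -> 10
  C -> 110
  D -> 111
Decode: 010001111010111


Decoding:
0 -> A
10 -> B
0 -> A
0 -> A
111 -> D
10 -> B
10 -> B
111 -> D


Result: ABAADBBD


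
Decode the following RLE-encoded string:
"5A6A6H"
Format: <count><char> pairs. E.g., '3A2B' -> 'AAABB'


Expanding each <count><char> pair:
  5A -> 'AAAAA'
  6A -> 'AAAAAA'
  6H -> 'HHHHHH'

Decoded = AAAAAAAAAAAHHHHHH


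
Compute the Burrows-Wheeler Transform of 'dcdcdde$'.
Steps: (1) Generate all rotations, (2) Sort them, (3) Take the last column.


Rotations (sorted):
  0: $dcdcdde -> last char: e
  1: cdcdde$d -> last char: d
  2: cdde$dcd -> last char: d
  3: dcdcdde$ -> last char: $
  4: dcdde$dc -> last char: c
  5: dde$dcdc -> last char: c
  6: de$dcdcd -> last char: d
  7: e$dcdcdd -> last char: d


BWT = edd$ccdd


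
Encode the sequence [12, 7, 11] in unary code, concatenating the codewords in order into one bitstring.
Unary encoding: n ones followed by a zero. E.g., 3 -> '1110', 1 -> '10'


Encode each number as n ones followed by a terminating 0:
  12 -> 1111111111110 (13 bits)
  7 -> 11111110 (8 bits)
  11 -> 111111111110 (12 bits)
Total length = 13 + 8 + 12 = 33 bits.

Unary([12, 7, 11]) = 111111111111011111110111111111110 (33 bits)


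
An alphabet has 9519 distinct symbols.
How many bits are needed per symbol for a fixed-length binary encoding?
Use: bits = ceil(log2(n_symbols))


log2(9519) = 13.2166
Bracket: 2^13 = 8192 < 9519 <= 2^14 = 16384
So ceil(log2(9519)) = 14

bits = ceil(log2(9519)) = ceil(13.2166) = 14 bits


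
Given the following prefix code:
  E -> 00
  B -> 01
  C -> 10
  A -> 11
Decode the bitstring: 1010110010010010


Decoding step by step:
Bits 10 -> C
Bits 10 -> C
Bits 11 -> A
Bits 00 -> E
Bits 10 -> C
Bits 01 -> B
Bits 00 -> E
Bits 10 -> C


Decoded message: CCAECBEC


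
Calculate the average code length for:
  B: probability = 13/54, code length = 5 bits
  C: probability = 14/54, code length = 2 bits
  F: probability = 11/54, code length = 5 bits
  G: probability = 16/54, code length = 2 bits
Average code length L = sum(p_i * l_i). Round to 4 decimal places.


Weighted contributions p_i * l_i:
  B: (13/54) * 5 = 65/54
  C: (14/54) * 2 = 28/54
  F: (11/54) * 5 = 55/54
  G: (16/54) * 2 = 32/54
Sum = (65 + 28 + 55 + 32)/54 = 180/54

L = 180/54 = 3.3333 bits/symbol


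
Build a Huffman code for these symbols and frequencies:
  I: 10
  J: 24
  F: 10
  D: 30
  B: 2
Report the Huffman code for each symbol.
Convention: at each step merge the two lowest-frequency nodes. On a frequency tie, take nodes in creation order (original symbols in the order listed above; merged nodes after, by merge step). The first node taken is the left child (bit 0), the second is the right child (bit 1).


Huffman tree construction:
Step 1: Merge B(2) + I(10) = 12
Step 2: Merge F(10) + (B+I)(12) = 22
Step 3: Merge (F+(B+I))(22) + J(24) = 46
Step 4: Merge D(30) + ((F+(B+I))+J)(46) = 76
Read each symbol's code off the tree from the root (left child = 0, right child = 1).

Codes:
  I: 1011 (length 4)
  J: 11 (length 2)
  F: 100 (length 3)
  D: 0 (length 1)
  B: 1010 (length 4)
Average code length: 156/76 = 2.0526 bits/symbol


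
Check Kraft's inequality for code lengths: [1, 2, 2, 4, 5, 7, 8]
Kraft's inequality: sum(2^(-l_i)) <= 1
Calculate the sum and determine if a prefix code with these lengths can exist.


Sum = 2^(-1) + 2^(-2) + 2^(-2) + 2^(-4) + 2^(-5) + 2^(-7) + 2^(-8)
    = 0.5 + 0.25 + 0.25 + 0.0625 + 0.03125 + 0.0078125 + 0.00390625
    = 283/256 = 1.10546875
Since 1.10546875 > 1, Kraft's inequality is NOT satisfied.
A prefix code with these lengths CANNOT exist.

Kraft sum = 1.10546875. Not satisfied.


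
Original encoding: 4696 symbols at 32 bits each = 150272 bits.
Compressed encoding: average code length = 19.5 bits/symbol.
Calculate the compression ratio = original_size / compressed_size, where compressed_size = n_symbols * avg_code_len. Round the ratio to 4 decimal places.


original_size = n_symbols * orig_bits = 4696 * 32 = 150272 bits
compressed_size = n_symbols * avg_code_len = 4696 * 19.5 = 91572.0 bits
ratio = original_size / compressed_size = 150272 / 91572.0 = 1.641

Compression ratio = 1.641


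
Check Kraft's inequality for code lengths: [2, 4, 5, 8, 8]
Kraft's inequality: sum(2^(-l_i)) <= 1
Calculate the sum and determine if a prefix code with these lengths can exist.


Sum = 2^(-2) + 2^(-4) + 2^(-5) + 2^(-8) + 2^(-8)
    = 0.25 + 0.0625 + 0.03125 + 0.00390625 + 0.00390625
    = 90/256 = 0.3515625
Since 0.3515625 <= 1, Kraft's inequality IS satisfied.
A prefix code with these lengths CAN exist.

Kraft sum = 0.3515625. Satisfied.


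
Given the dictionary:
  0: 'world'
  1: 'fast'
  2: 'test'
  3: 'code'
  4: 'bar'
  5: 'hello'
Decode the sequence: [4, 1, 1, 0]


Look up each index in the dictionary:
  4 -> 'bar'
  1 -> 'fast'
  1 -> 'fast'
  0 -> 'world'

Decoded: "bar fast fast world"


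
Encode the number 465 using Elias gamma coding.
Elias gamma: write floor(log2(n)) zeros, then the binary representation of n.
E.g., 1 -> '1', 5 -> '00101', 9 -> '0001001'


num_bits = floor(log2(465)) + 1 = 9
leading_zeros = num_bits - 1 = 8
binary(465) = 111010001

Elias gamma(465) = '00000000' + '111010001' = 00000000111010001 (17 bits)


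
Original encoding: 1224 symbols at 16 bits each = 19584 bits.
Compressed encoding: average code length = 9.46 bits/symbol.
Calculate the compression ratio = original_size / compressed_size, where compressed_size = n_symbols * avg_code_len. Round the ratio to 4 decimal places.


original_size = n_symbols * orig_bits = 1224 * 16 = 19584 bits
compressed_size = n_symbols * avg_code_len = 1224 * 9.46 = 11579.04 bits
ratio = original_size / compressed_size = 19584 / 11579.04 = 1.6913

Compression ratio = 1.6913


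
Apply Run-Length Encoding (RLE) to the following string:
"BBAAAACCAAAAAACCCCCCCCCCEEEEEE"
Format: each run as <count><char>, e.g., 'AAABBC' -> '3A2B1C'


Scanning runs left to right:
  i=0: run of 'B' x 2 -> '2B'
  i=2: run of 'A' x 4 -> '4A'
  i=6: run of 'C' x 2 -> '2C'
  i=8: run of 'A' x 6 -> '6A'
  i=14: run of 'C' x 10 -> '10C'
  i=24: run of 'E' x 6 -> '6E'

RLE = 2B4A2C6A10C6E


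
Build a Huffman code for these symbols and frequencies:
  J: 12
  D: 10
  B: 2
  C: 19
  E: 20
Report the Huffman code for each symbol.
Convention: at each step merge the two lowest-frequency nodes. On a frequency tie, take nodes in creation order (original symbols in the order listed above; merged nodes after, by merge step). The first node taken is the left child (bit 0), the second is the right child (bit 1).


Huffman tree construction:
Step 1: Merge B(2) + D(10) = 12
Step 2: Merge J(12) + (B+D)(12) = 24
Step 3: Merge C(19) + E(20) = 39
Step 4: Merge (J+(B+D))(24) + (C+E)(39) = 63
Read each symbol's code off the tree from the root (left child = 0, right child = 1).

Codes:
  J: 00 (length 2)
  D: 011 (length 3)
  B: 010 (length 3)
  C: 10 (length 2)
  E: 11 (length 2)
Average code length: 138/63 = 2.1905 bits/symbol


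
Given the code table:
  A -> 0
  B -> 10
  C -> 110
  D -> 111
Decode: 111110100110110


Decoding:
111 -> D
110 -> C
10 -> B
0 -> A
110 -> C
110 -> C


Result: DCBACC
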